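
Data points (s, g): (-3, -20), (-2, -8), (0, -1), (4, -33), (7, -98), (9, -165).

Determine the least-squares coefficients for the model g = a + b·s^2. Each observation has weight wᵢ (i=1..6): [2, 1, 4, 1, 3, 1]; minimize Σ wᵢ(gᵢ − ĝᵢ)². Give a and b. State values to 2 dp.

Compute the Gram sums: Σwᵢ·1 = 12, Σwᵢ·s^2 = 266, Σwᵢ·s^2·s^2 = 14198.
And Σwᵢ·g = -544, Σwᵢ·s^2·g = -28691.
XᵀWX·[a, b]ᵀ = XᵀWg becomes [[12, 266]; [266, 14198]]·[a, b]ᵀ = [-544, -28691]ᵀ.
Δ = 12·14198 − 266² = 99620.
a = ((-544)·14198 − 266·(-28691))/99620 = -45953/49810; b = (12·(-28691) − 266·(-544))/99620 = -49897/24905.

a = -0.92, b = -2.00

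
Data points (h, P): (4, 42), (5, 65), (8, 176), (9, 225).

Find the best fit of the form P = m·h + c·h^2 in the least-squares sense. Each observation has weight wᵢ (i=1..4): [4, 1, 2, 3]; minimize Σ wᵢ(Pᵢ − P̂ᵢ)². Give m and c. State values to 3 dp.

Compute the Gram sums: Σwᵢ·h·h = 460, Σwᵢ·h·h^2 = 3592, Σwᵢ·h^2·h^2 = 29524.
Right-hand side: Σwᵢ·h·P = 9888, Σwᵢ·h^2·P = 81516.
Eliminating c: 29524·(row 1) − 3592·(row 2) gives 678576·m = 29524·9888 − 3592·81516 = -872160, so m = -18170/14137.
Then c = (81516 − 3592·(-18170/14137))/29524 = 41243/14137.

m = -1.285, c = 2.917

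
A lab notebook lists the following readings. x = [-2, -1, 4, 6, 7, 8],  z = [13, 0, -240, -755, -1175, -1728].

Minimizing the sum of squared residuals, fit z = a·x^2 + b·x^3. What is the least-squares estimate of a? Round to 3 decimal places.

a = -2.911

Forming MᵀM = [[8066, 58342]; [58342, 430610]] and Mᵀz = [-199135, -1466305]ᵀ gives MᵀM·[a, b]ᵀ = Mᵀz.
Δ = 8066·430610 − 58342² = 69511296.
a = ((-199135)·430610 − 58342·(-1466305))/69511296 = -25294505/8688912; b = (8066·(-1466305) − 58342·(-199135))/69511296 = -26160245/8688912.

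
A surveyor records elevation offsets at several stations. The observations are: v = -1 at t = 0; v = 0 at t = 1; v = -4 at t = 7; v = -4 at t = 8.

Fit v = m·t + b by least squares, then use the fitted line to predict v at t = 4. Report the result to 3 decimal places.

v̂ = -2.250

Entries of AᵀA: Σt·t = 114, Σt = 16, Σ1 = 4.
For Aᵀv: Σt·v = -60, Σv = -9.
Normal equations: [[114, 16]; [16, 4]]·[m, b]ᵀ = [-60, -9]ᵀ.
Eliminating b: 4·(row 1) − 16·(row 2) gives 200·m = 4·(-60) − 16·(-9) = -96, so m = -12/25.
Then b = ((-9) − 16·(-12/25))/4 = -33/100.
At t = 4: v̂ = (-12/25)·(4) + (-33/100)·(1) = -9/4.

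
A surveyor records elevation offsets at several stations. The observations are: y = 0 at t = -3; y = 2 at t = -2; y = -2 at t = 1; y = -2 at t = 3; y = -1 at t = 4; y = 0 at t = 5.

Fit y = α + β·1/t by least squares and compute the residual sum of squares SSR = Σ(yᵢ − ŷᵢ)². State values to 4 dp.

Compute the Gram sums: Σ1 = 6, Σ1/t = 19/20, Σ1/t·1/t = 5669/3600.
Right-hand side: Σy = -3, Σ1/t·y = -47/12.
So XᵀX·[α, β]ᵀ = Xᵀy: [[6, 19/20]; [19/20, 5669/3600]]·[α, β]ᵀ = [-3, -47/12]ᵀ.
Determinant 6·(5669/3600) − (19/20)² = 2051/240.
α = ((-3)·(5669/3600) − (19/20)·(-47/12))/(2051/240) = -172/1465; β = (6·(-47/12) − (19/20)·(-3))/(2051/240) = -708/293.
Residuals: -1008/1465, 1332/1465, 782/1465, -1578/1465, -408/1465, 176/293; SSR = 4664/1465.

SSR = 3.1836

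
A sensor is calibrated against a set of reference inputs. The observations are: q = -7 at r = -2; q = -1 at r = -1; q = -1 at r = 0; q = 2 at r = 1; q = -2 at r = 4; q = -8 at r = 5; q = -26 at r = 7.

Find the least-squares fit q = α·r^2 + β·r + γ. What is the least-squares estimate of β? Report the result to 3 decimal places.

From the data, Σr^2·r^2 = 3300, Σr^2·r = 524, Σr^2 = 96, Σr·r = 96, Σr = 14, Σ1 = 7.
And Σr^2·q = -1533, Σr·q = -213, Σq = -43.
Inverting the 3×3 Gram matrix, [α, β, γ]ᵀ = [-601/674, 3351/1348, 751/674]ᵀ.

β = 2.486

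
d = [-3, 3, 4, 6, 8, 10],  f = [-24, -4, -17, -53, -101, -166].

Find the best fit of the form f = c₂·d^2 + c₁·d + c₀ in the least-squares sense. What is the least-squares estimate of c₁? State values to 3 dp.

c₁ = 2.953

The normal equations are: 15810·c₂ + 1792·c₁ + 234·c₀ = -25496;  1792·c₂ + 234·c₁ + 28·c₀ = -2794;  234·c₂ + 28·c₁ + 6·c₀ = -365.
(Σd^2·d^2 = 15810, Σd^2·d = 1792, Σd^2 = 234, Σd·d = 234, Σd = 28, Σ1 = 6, Σd^2·f = -25496, Σd·f = -2794, Σf = -365.)
Row-reducing yields c₂ = -40017/20068, c₁ = 148171/50170, c₀ = 316369/100340.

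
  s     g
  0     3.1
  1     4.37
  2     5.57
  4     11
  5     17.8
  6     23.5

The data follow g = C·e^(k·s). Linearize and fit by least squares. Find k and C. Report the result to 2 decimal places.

k = 0.34, C = 3.01

With ln gᵢ as the transformed response and sᵢ as the regressor:
Σs = 18.0000, Σ(s)² = 82.0000, Σln g = 12.7577, Σs·ln g = 47.8391.
Equations: 82.0000·k + 18.0000·ln C = 47.8391;  18.0000·k + 6·ln C = 12.7577.
Solving (det = 168.0000): k = 0.34165, ln C = 1.10133, so C = exp(1.10133) = 3.00816.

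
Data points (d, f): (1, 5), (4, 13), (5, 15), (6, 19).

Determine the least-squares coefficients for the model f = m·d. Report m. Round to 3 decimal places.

m = 3.154

The normal system MᵀM·[m]ᵀ = Mᵀf is [[78]]·[m]ᵀ = [246]ᵀ.
Hence m = 246 / 78 ≈ 3.15385.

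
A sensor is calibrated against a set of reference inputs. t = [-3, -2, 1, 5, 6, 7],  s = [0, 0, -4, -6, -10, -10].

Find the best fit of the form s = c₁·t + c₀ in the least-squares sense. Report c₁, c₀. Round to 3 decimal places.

c₁ = -1.029, c₀ = -2.599

Entries of MᵀM: Σt·t = 124, Σt = 14, Σ1 = 6.
Moment sums: Σt·s = -164, Σs = -30.
MᵀM·[c₁, c₀]ᵀ = Mᵀs becomes [[124, 14]; [14, 6]]·[c₁, c₀]ᵀ = [-164, -30]ᵀ.
det = 124·6 − 14² = 548.
c₁ = ((-164)·6 − 14·(-30))/548 = -141/137; c₀ = (124·(-30) − 14·(-164))/548 = -356/137.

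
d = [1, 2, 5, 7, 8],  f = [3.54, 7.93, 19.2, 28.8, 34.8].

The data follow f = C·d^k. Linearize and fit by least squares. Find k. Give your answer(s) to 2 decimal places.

With ln fᵢ as the transformed response and ln dᵢ as the regressor:
Σln d = 6.3279, Σ(ln d)² = 11.1814, Σln f = 13.1997, Σln d·ln f = 20.1112.
Equations: 11.1814·k + 6.3279·ln C = 20.1112;  6.3279·k + 5·ln C = 13.1997.
Δ = 11.1814·5 − (6.3279)² = 15.8642; k = (20.1112·5 − 6.3279·13.1997)/15.8642 = 1.07345, ln C = (11.1814·13.1997 − 6.3279·20.1112)/15.8642 = 1.28139.

k = 1.07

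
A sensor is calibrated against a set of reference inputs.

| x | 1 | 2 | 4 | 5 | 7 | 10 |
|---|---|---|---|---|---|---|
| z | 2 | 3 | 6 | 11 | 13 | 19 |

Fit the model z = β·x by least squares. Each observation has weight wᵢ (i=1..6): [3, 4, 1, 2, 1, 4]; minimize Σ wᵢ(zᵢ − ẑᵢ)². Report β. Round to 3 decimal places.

The normal system AᵀWA·[β]ᵀ = AᵀWz is [[534]]·[β]ᵀ = [1015]ᵀ.
Hence β = 1015 / 534 ≈ 1.90075.

β = 1.901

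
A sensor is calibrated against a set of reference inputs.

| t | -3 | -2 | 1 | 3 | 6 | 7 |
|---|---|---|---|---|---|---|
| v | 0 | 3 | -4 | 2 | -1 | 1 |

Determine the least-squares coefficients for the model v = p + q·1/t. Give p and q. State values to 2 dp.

Compute the Gram sums: Σ1 = 6, Σ1/t = 17/21, Σ1/t·1/t = 149/98.
And Σv = 1, Σ1/t·v = -34/7.
Normal equations: [[6, 17/21]; [17/21, 149/98]]·[p, q]ᵀ = [1, -34/7]ᵀ.
Δ = 6·(149/98) − (17/21)² = 3734/441.
p = (1·(149/98) − (17/21)·(-34/7))/(3734/441) = 4809/7468; q = (6·(-34/7) − (17/21)·1)/(3734/441) = -13209/3734.

p = 0.64, q = -3.54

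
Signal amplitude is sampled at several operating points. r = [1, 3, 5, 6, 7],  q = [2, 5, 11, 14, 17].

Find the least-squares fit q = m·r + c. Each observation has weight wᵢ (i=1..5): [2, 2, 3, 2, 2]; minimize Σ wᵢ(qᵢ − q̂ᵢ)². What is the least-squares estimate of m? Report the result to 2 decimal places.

From the data, Σwᵢ·r·r = 265, Σwᵢ·r = 49, Σwᵢ·1 = 11.
Moment sums: Σwᵢ·r·q = 605, Σwᵢ·q = 109.
MᵀWM·[m, c]ᵀ = MᵀWq becomes [[265, 49]; [49, 11]]·[m, c]ᵀ = [605, 109]ᵀ.
det = 265·11 − 49² = 514.
m = (605·11 − 49·109)/514 = 657/257; c = (265·109 − 49·605)/514 = -380/257.

m = 2.56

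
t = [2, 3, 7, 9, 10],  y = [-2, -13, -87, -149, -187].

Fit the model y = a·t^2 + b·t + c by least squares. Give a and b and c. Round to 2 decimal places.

XᵀX·[a, b, c]ᵀ = Xᵀy reads: 19059·a + 2107·b + 243·c = -35157;  2107·a + 243·b + 31·c = -3863;  243·a + 31·b + 5·c = -438.
Solving the 3×3 system (Gaussian elimination) gives a = -9817/4862, b = 3105/2431, c = 12693/4862.

a = -2.02, b = 1.28, c = 2.61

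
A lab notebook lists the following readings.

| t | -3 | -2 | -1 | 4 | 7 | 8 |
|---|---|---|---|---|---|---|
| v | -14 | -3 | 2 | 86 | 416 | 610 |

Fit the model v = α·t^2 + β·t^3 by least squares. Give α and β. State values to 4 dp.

α = 1.3772, β = 1.0180

The normal system MᵀM·[α, β]ᵀ = Mᵀv is [[6851, 50323]; [50323, 384683]]·[α, β]ᵀ = [60664, 460912]ᵀ.
Determinant 6851·384683 − 50323² = 103058904.
α = (60664·384683 − 50323·460912)/103058904 = 1364759/990951; β = (6851·460912 − 50323·60664)/103058904 = 1008785/990951.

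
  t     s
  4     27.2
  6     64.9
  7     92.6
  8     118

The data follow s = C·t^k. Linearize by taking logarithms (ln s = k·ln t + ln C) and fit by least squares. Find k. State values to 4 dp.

k = 2.1383

Linearized form: ln s = k·ln t + ln C. From the 4 transformed points,
Σln t = 7.2034, Σ(ln t)² = 13.2429, Σln s = 16.7750, Σln t·ln s = 30.7880.
Equations: 13.2429·k + 7.2034·ln C = 30.7880;  7.2034·k + 4·ln C = 16.7750.
Slope k = (n·Σln t·ln s − Σln t·Σln s)/(n·Σ(ln t)² − (Σln t)²) = (4·30.7880 − 7.2034·16.7750)/1.0824 = 2.13834; ln C = (Σln s − k·Σln t)/n = 0.34293.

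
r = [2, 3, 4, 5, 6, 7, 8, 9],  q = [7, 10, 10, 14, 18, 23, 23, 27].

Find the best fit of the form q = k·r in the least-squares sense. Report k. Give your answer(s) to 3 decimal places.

The normal system MᵀM·[k]ᵀ = Mᵀq is [[284]]·[k]ᵀ = [850]ᵀ.
Hence k = 850 / 284 ≈ 2.99296.

k = 2.993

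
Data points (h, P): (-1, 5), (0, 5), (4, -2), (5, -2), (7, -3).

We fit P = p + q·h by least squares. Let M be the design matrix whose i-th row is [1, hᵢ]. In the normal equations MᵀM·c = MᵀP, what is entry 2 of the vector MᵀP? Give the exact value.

-44

Entry 2 ↔ basis h, so (MᵀP)_{2} = Σᵢ (h)·Pᵢ = (-1)·(5) + (0)·(5) + (4)·(-2) + (5)·(-2) + (7)·(-3) = -44.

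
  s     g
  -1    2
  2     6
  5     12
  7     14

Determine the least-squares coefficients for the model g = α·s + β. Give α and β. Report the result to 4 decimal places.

α = 1.5646, β = 3.4150

Forming XᵀX = [[79, 13]; [13, 4]] and Xᵀg = [168, 34]ᵀ gives XᵀX·[α, β]ᵀ = Xᵀg.
Δ = 79·4 − 13² = 147.
α = (168·4 − 13·34)/147 = 230/147; β = (79·34 − 13·168)/147 = 502/147.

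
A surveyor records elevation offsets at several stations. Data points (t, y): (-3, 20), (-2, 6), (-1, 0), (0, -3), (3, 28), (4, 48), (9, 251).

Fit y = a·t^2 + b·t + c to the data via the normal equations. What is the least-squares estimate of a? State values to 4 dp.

From the data, Σt^2·t^2 = 6996, Σt^2·t = 784, Σt^2 = 120, Σt·t = 120, Σt = 10, Σ1 = 7.
Right-hand side: Σt^2·y = 21555, Σt·y = 2463, Σy = 350.
Normal equations: [[6996, 784, 120]; [784, 120, 10]; [120, 10, 7]]·[a, b, c]ᵀ = [21555, 2463, 350]ᵀ.
Solving the 3×3 system (Gaussian elimination) gives a = 110477/36716, b = 621/548, c = -58765/18358.

a = 3.0090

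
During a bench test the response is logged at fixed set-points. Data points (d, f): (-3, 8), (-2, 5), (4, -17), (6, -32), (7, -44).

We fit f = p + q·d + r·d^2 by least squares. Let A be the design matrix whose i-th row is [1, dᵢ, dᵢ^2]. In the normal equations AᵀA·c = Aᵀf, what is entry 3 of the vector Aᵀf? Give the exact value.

-3488

Entry 3 ↔ basis d^2, so (Aᵀf)_{3} = Σᵢ (d^2)·fᵢ = (9)·(8) + (4)·(5) + (16)·(-17) + (36)·(-32) + (49)·(-44) = -3488.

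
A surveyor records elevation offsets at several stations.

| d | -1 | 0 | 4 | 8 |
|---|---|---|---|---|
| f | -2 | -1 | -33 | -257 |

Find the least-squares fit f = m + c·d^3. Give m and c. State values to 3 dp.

From the data, Σ1 = 4, Σd^3 = 575, Σd^3·d^3 = 266241.
Moment sums: Σf = -293, Σd^3·f = -133694.
MᵀM·[m, c]ᵀ = Mᵀf becomes [[4, 575]; [575, 266241]]·[m, c]ᵀ = [-293, -133694]ᵀ.
det = 4·266241 − 575² = 734339.
m = ((-293)·266241 − 575·(-133694))/734339 = -1134563/734339; c = (4·(-133694) − 575·(-293))/734339 = -366301/734339.

m = -1.545, c = -0.499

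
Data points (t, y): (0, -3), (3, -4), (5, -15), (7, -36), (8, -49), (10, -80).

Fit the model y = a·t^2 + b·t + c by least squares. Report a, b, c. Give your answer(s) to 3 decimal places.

Normal-equation sums: Σt^2·t^2 = 17203, Σt^2·t = 2007, Σt^2 = 247, Σt·t = 247, Σt = 33, Σ1 = 6.
For Aᵀy: Σt^2·y = -13311, Σt·y = -1531, Σy = -187.
AᵀA·[a, b, c]ᵀ = Aᵀy becomes [[17203, 2007, 247]; [2007, 247, 33]; [247, 33, 6]]·[a, b, c]ᵀ = [-13311, -1531, -187]ᵀ.
Solving the 3×3 system (Gaussian elimination) gives a = -31327/30172, b = 78689/30172, c = -41761/15086.

a = -1.038, b = 2.608, c = -2.768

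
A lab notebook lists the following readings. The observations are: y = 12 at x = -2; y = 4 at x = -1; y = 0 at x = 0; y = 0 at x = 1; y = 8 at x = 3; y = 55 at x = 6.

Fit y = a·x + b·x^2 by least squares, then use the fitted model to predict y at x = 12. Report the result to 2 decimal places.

ŷ = 247.73

Forming MᵀM = [[51, 235]; [235, 1395]] and Mᵀy = [326, 2104]ᵀ gives MᵀM·[a, b]ᵀ = Mᵀy.
Δ = 51·1395 − 235² = 15920.
a = (326·1395 − 235·2104)/15920 = -3967/1592; b = (51·2104 − 235·326)/15920 = 15347/7960.
At x = 12: ŷ = (-3967/1592)·(12) + (15347/7960)·(144) = 492987/1990.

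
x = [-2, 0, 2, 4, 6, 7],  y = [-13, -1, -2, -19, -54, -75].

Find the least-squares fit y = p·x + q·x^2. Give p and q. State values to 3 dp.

The normal system MᵀM·[p, q]ᵀ = Mᵀy is [[109, 623]; [623, 3985]]·[p, q]ᵀ = [-903, -5983]ᵀ.
Δ = 109·3985 − 623² = 46236.
p = ((-903)·3985 − 623·(-5983))/46236 = 64477/23118; q = (109·(-5983) − 623·(-903))/46236 = -44789/23118.

p = 2.789, q = -1.937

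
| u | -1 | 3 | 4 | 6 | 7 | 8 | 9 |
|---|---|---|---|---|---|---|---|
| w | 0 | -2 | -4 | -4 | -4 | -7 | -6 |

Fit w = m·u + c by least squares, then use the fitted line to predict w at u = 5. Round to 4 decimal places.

ŵ = -3.7661

Entries of MᵀM: Σu·u = 256, Σu = 36, Σ1 = 7.
And Σu·w = -184, Σw = -27.
So MᵀM·[m, c]ᵀ = Mᵀw: [[256, 36]; [36, 7]]·[m, c]ᵀ = [-184, -27]ᵀ.
det = 256·7 − 36² = 496.
m = ((-184)·7 − 36·(-27))/496 = -79/124; c = (256·(-27) − 36·(-184))/496 = -18/31.
At u = 5: ŵ = (-79/124)·(5) + (-18/31)·(1) = -467/124.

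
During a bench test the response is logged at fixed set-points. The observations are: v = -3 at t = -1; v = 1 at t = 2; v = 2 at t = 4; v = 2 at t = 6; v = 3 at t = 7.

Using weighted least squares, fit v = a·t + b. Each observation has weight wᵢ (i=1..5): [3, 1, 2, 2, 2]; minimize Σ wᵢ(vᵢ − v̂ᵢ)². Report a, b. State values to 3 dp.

a = 0.731, b = -1.813

The normal system AᵀWA·[a, b]ᵀ = AᵀWv is [[209, 33]; [33, 10]]·[a, b]ᵀ = [93, 6]ᵀ.
Determinant 209·10 − 33² = 1001.
a = (93·10 − 33·6)/1001 = 732/1001; b = (209·6 − 33·93)/1001 = -165/91.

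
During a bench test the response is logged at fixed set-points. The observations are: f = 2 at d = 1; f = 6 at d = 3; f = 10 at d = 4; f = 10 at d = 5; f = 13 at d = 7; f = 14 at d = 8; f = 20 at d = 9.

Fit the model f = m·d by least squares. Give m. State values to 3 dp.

m = 2.012

Normal-equation sums: Σd·d = 245.
Right-hand side: Σd·f = 493.
Normal equations: [[245]]·[m]ᵀ = [493]ᵀ.
m = 493/245 = 2.01224.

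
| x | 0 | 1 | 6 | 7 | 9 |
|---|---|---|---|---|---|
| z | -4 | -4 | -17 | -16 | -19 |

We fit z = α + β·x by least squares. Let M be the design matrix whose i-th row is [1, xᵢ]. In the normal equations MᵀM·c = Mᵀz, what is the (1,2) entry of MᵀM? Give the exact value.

23

Row 1 ↔ basis 1, column 2 ↔ basis x, so (MᵀM)_{1,2} = Σᵢ x = (1)·(0) + (1)·(1) + (1)·(6) + (1)·(7) + (1)·(9) = 23.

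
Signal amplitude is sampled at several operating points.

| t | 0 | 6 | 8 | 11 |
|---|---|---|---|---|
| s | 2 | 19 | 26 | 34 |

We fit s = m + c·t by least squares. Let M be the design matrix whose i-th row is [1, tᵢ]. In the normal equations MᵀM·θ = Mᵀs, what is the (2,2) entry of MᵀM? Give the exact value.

Row 2 ↔ basis t, column 2 ↔ basis t, so (MᵀM)_{2,2} = Σᵢ (t)·(t) = (0)·(0) + (6)·(6) + (8)·(8) + (11)·(11) = 221.

221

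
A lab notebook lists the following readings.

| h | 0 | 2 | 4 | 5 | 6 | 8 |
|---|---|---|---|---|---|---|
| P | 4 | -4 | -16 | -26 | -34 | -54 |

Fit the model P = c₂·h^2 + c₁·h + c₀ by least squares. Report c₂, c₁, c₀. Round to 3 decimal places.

c₂ = -0.500, c₁ = -3.329, c₀ = 4.286

From the data, Σh^2·h^2 = 6289, Σh^2·h = 925, Σh^2 = 145, Σh·h = 145, Σh = 25, Σ1 = 6.
And Σh^2·P = -5602, Σh·P = -838, ΣP = -130.
Normal equations: [[6289, 925, 145]; [925, 145, 25]; [145, 25, 6]]·[c₂, c₁, c₀]ᵀ = [-5602, -838, -130]ᵀ.
Inverting the 3×3 Gram matrix, [c₂, c₁, c₀]ᵀ = [-1/2, -233/70, 30/7]ᵀ.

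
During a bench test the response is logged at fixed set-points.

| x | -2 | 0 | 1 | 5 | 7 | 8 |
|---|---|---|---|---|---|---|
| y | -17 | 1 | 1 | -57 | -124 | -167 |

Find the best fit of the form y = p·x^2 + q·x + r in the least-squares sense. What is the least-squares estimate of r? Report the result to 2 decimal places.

With design matrix M, MᵀM = [[7139, 973, 143]; [973, 143, 19]; [143, 19, 6]] and Mᵀy = [-18256, -2454, -363]ᵀ.
Solving the 3×3 system (Gaussian elimination) gives p = -175523/57696, q = 193603/57696, r = 13269/9616.

r = 1.38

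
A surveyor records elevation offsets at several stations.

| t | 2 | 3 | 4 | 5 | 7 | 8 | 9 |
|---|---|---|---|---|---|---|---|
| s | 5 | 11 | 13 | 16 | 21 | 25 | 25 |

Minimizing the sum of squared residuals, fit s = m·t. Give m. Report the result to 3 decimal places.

Entries of AᵀA: Σt·t = 248.
Right-hand side: Σt·s = 747.
Normal equations: [[248]]·[m]ᵀ = [747]ᵀ.
Hence m = 747 / 248 ≈ 3.0121.

m = 3.012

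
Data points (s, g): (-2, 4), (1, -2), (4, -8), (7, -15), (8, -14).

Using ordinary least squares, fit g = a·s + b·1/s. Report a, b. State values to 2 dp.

a = -1.93, b = -0.20

Normal-equation sums: Σs·s = 134, Σs·1/s = 5, Σ1/s·1/s = 4229/3136.
Moment sums: Σs·g = -259, Σ1/s·g = -277/28.
Normal equations: [[134, 5]; [5, 4229/3136]]·[a, b]ᵀ = [-259, -277/28]ᵀ.
Eliminating b: (4229/3136)·(row 1) − 5·(row 2) gives (244143/1568)·a = (4229/3136)·(-259) − 5·(-277/28) = -134313/448, so a = -313397/162762.
Then b = ((-277/28) − 5·(-313397/162762))/(4229/3136) = -16016/81381.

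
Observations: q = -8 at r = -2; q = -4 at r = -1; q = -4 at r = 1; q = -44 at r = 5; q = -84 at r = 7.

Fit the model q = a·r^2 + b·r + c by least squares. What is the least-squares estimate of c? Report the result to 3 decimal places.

Entries of XᵀX: Σr^2·r^2 = 3044, Σr^2·r = 460, Σr^2 = 80, Σr·r = 80, Σr = 10, Σ1 = 5.
Moment sums: Σr^2·q = -5256, Σr·q = -792, Σq = -144.
XᵀX·[a, b, c]ᵀ = Xᵀq becomes [[3044, 460, 80]; [460, 80, 10]; [80, 10, 5]]·[a, b, c]ᵀ = [-5256, -792, -144]ᵀ.
Row-reducing yields a = -18/11, b = -12/55, c = -24/11.

c = -2.182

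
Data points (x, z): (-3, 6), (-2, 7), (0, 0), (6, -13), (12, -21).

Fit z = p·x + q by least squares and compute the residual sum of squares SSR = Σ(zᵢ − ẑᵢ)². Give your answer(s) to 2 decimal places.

SSR = 13.24

Entries of MᵀM: Σx·x = 193, Σx = 13, Σ1 = 5.
For Mᵀz: Σx·z = -362, Σz = -21.
Normal equations: [[193, 13]; [13, 5]]·[p, q]ᵀ = [-362, -21]ᵀ.
Δ = 193·5 − 13² = 796.
p = ((-362)·5 − 13·(-21))/796 = -1537/796; q = (193·(-21) − 13·(-362))/796 = 653/796.
Residuals: -122/199, 1845/796, -653/796, -1779/796, 1075/796; SSR = 10539/796.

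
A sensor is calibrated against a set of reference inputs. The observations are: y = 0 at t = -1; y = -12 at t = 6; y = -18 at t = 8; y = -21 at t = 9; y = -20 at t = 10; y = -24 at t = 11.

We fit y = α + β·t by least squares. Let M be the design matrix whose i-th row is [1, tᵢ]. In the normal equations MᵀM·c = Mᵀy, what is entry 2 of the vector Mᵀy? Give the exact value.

-869

Entry 2 ↔ basis t, so (Mᵀy)_{2} = Σᵢ (t)·yᵢ = (-1)·(0) + (6)·(-12) + (8)·(-18) + (9)·(-21) + (10)·(-20) + (11)·(-24) = -869.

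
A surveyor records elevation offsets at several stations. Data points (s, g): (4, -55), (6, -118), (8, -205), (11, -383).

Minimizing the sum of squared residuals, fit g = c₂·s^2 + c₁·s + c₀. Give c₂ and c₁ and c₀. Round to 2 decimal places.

c₂ = -3.10, c₁ = -0.30, c₀ = -4.24

Entries of AᵀA: Σs^2·s^2 = 20289, Σs^2·s = 2123, Σs^2 = 237, Σs·s = 237, Σs = 29, Σ1 = 4.
Right-hand side: Σs^2·g = -64591, Σs·g = -6781, Σg = -761.
AᵀA·[c₂, c₁, c₀]ᵀ = Aᵀg becomes [[20289, 2123, 237]; [2123, 237, 29]; [237, 29, 4]]·[c₂, c₁, c₀]ᵀ = [-64591, -6781, -761]ᵀ.
Row-reducing yields c₂ = -10169/3278, c₁ = -997/3278, c₀ = -6949/1639.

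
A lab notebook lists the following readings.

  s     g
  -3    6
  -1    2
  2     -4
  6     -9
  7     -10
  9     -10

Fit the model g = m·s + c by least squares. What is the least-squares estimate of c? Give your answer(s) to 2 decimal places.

c = 0.50

Sums needed: Σs·s = 180, Σs = 20, Σ1 = 6.
Right-hand side: Σs·g = -242, Σg = -25.
Determinant 180·6 − 20² = 680.
m = ((-242)·6 − 20·(-25))/680 = -7/5; c = (180·(-25) − 20·(-242))/680 = 1/2.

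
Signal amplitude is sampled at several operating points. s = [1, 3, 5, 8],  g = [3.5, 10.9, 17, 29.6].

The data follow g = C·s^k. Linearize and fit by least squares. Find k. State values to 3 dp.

k = 1.014

Taking logs, ln g = k·ln s + ln C, so regress ln g on ln s.
Σln s = 4.7875, Σ(ln s)² = 8.1213, Σln g = 9.8625, Σln s·ln g = 14.2289.
Equations: 8.1213·k + 4.7875·ln C = 14.2289;  4.7875·k + 4·ln C = 9.8625.
Δ = 8.1213·4 − (4.7875)² = 9.5652; k = (14.2289·4 − 4.7875·9.8625)/9.5652 = 1.01397, ln C = (8.1213·9.8625 − 4.7875·14.2289)/9.5652 = 1.25203.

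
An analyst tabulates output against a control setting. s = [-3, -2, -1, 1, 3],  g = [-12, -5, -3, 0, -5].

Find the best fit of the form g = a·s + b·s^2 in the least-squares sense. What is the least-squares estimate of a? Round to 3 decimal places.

a = 1.107

Normal-equation sums: Σs·s = 24, Σs·s^2 = -8, Σs^2·s^2 = 180.
Moment sums: Σs·g = 34, Σs^2·g = -176.
AᵀA·[a, b]ᵀ = Aᵀg becomes [[24, -8]; [-8, 180]]·[a, b]ᵀ = [34, -176]ᵀ.
Eliminating b: 180·(row 1) − (-8)·(row 2) gives 4256·a = 180·34 − (-8)·(-176) = 4712, so a = 31/28.
Then b = ((-176) − (-8)·(31/28))/180 = -13/14.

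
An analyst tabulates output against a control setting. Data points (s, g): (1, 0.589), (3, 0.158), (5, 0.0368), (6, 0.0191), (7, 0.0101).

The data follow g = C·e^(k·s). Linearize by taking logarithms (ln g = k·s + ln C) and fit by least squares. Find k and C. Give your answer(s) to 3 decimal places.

Taking logs, ln g = k·s + ln C, so regress ln g on s.
Sums: Σs = 22.0000, Σ(s)² = 120.0000, Σln g = -14.2300, Σs·ln g = -78.4910.
Normal system: [[120.0000, 22.0000]; [22.0000, 5]]·[k, ln C]ᵀ = [-78.4910, -14.2300]ᵀ.
Solving (det = 116.0000): k = -0.68443, ln C = 0.16551, so C = exp(0.16551) = 1.17999.

k = -0.684, C = 1.180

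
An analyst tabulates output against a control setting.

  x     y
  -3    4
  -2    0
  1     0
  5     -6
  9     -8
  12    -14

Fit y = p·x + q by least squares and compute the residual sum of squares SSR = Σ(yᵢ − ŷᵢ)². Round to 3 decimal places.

Normal-equation sums: Σx·x = 264, Σx = 22, Σ1 = 6.
And Σx·y = -282, Σy = -24.
MᵀM·[p, q]ᵀ = Mᵀy becomes [[264, 22]; [22, 6]]·[p, q]ᵀ = [-282, -24]ᵀ.
Determinant 264·6 − 22² = 1100.
p = ((-282)·6 − 22·(-24))/1100 = -291/275; q = (264·(-24) − 22·(-282))/1100 = -3/25.
Residuals: 52/55, -549/275, 324/275, -162/275, 452/275, -13/11; SSR = 2946/275.

SSR = 10.713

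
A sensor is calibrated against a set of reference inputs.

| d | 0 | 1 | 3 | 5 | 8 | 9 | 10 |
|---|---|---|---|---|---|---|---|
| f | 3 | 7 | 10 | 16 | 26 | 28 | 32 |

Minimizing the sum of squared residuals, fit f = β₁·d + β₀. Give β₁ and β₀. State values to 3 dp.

With design matrix X, XᵀX = [[280, 36]; [36, 7]] and Xᵀf = [897, 122]ᵀ.
Δ = 280·7 − 36² = 664.
β₁ = (897·7 − 36·122)/664 = 1887/664; β₀ = (280·122 − 36·897)/664 = 467/166.

β₁ = 2.842, β₀ = 2.813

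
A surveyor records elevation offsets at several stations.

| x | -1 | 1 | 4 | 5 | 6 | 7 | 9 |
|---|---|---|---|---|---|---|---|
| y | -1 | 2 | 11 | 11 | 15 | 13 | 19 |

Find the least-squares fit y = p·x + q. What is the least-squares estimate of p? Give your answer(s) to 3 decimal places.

With design matrix A, AᵀA = [[209, 31]; [31, 7]] and Aᵀy = [454, 70]ᵀ.
Determinant 209·7 − 31² = 502.
p = (454·7 − 31·70)/502 = 504/251; q = (209·70 − 31·454)/502 = 278/251.

p = 2.008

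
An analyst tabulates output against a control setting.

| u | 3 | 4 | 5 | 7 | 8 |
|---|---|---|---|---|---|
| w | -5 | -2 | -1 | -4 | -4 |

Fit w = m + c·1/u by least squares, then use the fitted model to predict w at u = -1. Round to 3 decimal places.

ŵ = -0.061

The normal system XᵀX·[m, c]ᵀ = Xᵀw is [[5, 883/840]; [883/840, 176149/705600]]·[m, c]ᵀ = [-16, -361/105]ᵀ.
det = 5·(176149/705600) − (883/840)² = 1579/11025.
m = ((-16)·(176149/705600) − (883/840)·(-361/105))/(1579/11025) = -33535/12632; c = (5·(-361/105) − (883/840)·(-16))/(1579/11025) = -4095/1579.
At u = -1: ŵ = (-33535/12632)·(1) + (-4095/1579)·(-1) = -775/12632.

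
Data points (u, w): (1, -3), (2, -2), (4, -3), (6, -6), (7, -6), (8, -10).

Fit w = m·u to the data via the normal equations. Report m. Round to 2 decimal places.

m = -1.04

The normal equations are: 170·m = -177.
m = (-177)/170 = -1.04118.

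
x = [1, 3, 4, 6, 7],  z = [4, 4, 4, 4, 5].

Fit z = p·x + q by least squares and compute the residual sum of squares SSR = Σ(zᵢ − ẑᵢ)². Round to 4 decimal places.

SSR = 0.4561

The normal system MᵀM·[p, q]ᵀ = Mᵀz is [[111, 21]; [21, 5]]·[p, q]ᵀ = [91, 21]ᵀ.
Eliminating q: 5·(row 1) − 21·(row 2) gives 114·p = 5·91 − 21·21 = 14, so p = 7/57.
Then q = (21 − 21·(7/57))/5 = 70/19.
Residuals: 11/57, -1/19, -10/57, -8/19, 26/57; SSR = 26/57.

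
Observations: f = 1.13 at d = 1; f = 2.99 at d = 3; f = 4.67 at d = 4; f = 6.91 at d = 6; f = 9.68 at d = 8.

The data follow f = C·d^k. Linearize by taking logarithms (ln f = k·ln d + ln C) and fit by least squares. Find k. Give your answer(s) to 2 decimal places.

k = 1.04

Let Y = ln f. Fitting Y = k·ln d + ln C by least squares:
Σln d = 6.3561, Σ(ln d)² = 10.6632, Σln f = 6.9617, Σln d·ln f = 11.5237.
Equations: 10.6632·k + 6.3561·ln C = 11.5237;  6.3561·k + 5·ln C = 6.9617.
Slope k = (n·Σln d·ln f − Σln d·Σln f)/(n·Σ(ln d)² − (Σln d)²) = (5·11.5237 − 6.3561·6.9617)/12.9161 = 1.03507; ln C = (Σln f − k·Σln d)/n = 0.07653.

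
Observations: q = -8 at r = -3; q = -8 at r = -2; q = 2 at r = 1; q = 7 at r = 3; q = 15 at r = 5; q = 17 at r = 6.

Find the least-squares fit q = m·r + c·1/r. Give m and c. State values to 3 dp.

Normal-equation sums: Σr·r = 84, Σr·1/r = 6, Σ1/r·1/r = 77/50.
Moment sums: Σr·q = 240, Σ1/r·q = 101/6.
So AᵀA·[m, c]ᵀ = Aᵀq: [[84, 6]; [6, 77/50]]·[m, c]ᵀ = [240, 101/6]ᵀ.
Determinant 84·(77/50) − 6² = 2334/25.
m = (240·(77/50) − 6·(101/6))/(2334/25) = 6715/2334; c = (84·(101/6) − 6·240)/(2334/25) = -325/1167.

m = 2.877, c = -0.278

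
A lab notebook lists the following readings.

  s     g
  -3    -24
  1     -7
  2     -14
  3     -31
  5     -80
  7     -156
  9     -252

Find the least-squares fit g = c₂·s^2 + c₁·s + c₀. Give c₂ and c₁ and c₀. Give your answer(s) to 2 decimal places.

Sums needed: Σs^2·s^2 = 9766, Σs^2·s = 1206, Σs^2 = 178, Σs·s = 178, Σs = 24, Σ1 = 7.
And Σs^2·g = -30614, Σs·g = -3816, Σg = -564.
AᵀA·[c₂, c₁, c₀]ᵀ = Aᵀg becomes [[9766, 1206, 178]; [1206, 178, 24]; [178, 24, 7]]·[c₂, c₁, c₀]ᵀ = [-30614, -3816, -564]ᵀ.
Row-reducing yields c₂ = -152665/51324, c₁ = -98587/85540, c₀ = -125969/128310.

c₂ = -2.97, c₁ = -1.15, c₀ = -0.98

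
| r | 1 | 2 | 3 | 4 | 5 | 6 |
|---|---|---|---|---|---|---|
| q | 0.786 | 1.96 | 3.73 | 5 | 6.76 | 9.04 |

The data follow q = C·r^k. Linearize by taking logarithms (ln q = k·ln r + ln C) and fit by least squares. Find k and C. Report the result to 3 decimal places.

With ln qᵢ as the transformed response and ln rᵢ as the regressor:
AᵀA = [[9.4099, 6.5793]; [6.5793, 6]], rhs = [11.1643, 7.4707]ᵀ  (here Σln r = 6.5793, Σ(ln r)² = 9.4099, Σln q = 7.4707, Σln r·ln q = 11.1643).
Slope k = (n·Σln r·ln q − Σln r·Σln q)/(n·Σ(ln r)² − (Σln r)²) = (6·11.1643 − 6.5793·7.4707)/13.1729 = 1.35389; ln C = (Σln q − k·Σln r)/n = -0.23948, so C = exp(-0.23948) = 0.78704.

k = 1.354, C = 0.787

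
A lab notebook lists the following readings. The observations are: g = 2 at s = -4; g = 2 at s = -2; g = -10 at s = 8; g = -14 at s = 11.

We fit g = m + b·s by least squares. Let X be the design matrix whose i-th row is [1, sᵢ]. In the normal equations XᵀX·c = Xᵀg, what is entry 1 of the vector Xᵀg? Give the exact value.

-20

Entry 1 ↔ basis 1, so (Xᵀg)_{1} = Σᵢ gᵢ = (1)·(2) + (1)·(2) + (1)·(-10) + (1)·(-14) = -20.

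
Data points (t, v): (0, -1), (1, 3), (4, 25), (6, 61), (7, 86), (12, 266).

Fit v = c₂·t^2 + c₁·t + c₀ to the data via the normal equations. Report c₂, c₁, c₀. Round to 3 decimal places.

c₂ = 1.990, c₁ = -1.763, c₀ = 0.578

From the data, Σt^2·t^2 = 24690, Σt^2·t = 2352, Σt^2 = 246, Σt·t = 246, Σt = 30, Σ1 = 6.
For Mᵀv: Σt^2·v = 45117, Σt·v = 4263, Σv = 440.
Normal equations: [[24690, 2352, 246]; [2352, 246, 30]; [246, 30, 6]]·[c₂, c₁, c₀]ᵀ = [45117, 4263, 440]ᵀ.
Row-reducing yields c₂ = 15817/7950, c₁ = -4673/2650, c₀ = 2299/3975.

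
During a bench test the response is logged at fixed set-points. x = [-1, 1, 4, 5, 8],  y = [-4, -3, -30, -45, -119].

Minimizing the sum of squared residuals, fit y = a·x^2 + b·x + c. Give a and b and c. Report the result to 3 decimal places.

Compute the Gram sums: Σx^2·x^2 = 4979, Σx^2·x = 701, Σx^2 = 107, Σx·x = 107, Σx = 17, Σ1 = 5.
For Aᵀy: Σx^2·y = -9228, Σx·y = -1296, Σy = -201.
AᵀA·[a, b, c]ᵀ = Aᵀy becomes [[4979, 701, 107]; [701, 107, 17]; [107, 17, 5]]·[a, b, c]ᵀ = [-9228, -1296, -201]ᵀ.
Inverting the 3×3 Gram matrix, [a, b, c]ᵀ = [-4975/2584, 1923/2584, -1975/1292]ᵀ.

a = -1.925, b = 0.744, c = -1.529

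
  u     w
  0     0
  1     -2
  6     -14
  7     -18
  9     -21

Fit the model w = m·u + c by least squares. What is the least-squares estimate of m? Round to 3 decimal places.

m = -2.418

Entries of XᵀX: Σu·u = 167, Σu = 23, Σ1 = 5.
For Xᵀw: Σu·w = -401, Σw = -55.
So XᵀX·[m, c]ᵀ = Xᵀw: [[167, 23]; [23, 5]]·[m, c]ᵀ = [-401, -55]ᵀ.
Determinant 167·5 − 23² = 306.
m = ((-401)·5 − 23·(-55))/306 = -370/153; c = (167·(-55) − 23·(-401))/306 = 19/153.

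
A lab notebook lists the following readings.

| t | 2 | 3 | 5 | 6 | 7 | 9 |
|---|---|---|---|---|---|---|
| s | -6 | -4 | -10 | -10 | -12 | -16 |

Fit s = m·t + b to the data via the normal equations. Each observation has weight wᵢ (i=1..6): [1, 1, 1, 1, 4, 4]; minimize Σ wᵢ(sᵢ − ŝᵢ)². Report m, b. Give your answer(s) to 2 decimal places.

m = -1.64, b = -0.92

Setting ∂/∂m … = 0 gives: 594·m + 80·b = -1046;  80·m + 12·b = -142.
Eliminating b: 12·(row 1) − 80·(row 2) gives 728·m = 12·(-1046) − 80·(-142) = -1192, so m = -149/91.
Then b = ((-142) − 80·(-149/91))/12 = -167/182.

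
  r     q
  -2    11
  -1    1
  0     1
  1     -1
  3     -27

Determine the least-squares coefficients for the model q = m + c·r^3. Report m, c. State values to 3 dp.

m = 1.006, c = -1.054

XᵀX·[m, c]ᵀ = Xᵀq reads: 5·m + 19·c = -15;  19·m + 795·c = -819.
Eliminating c: 795·(row 1) − 19·(row 2) gives 3614·m = 795·(-15) − 19·(-819) = 3636, so m = 1818/1807.
Then c = ((-819) − 19·(1818/1807))/795 = -1905/1807.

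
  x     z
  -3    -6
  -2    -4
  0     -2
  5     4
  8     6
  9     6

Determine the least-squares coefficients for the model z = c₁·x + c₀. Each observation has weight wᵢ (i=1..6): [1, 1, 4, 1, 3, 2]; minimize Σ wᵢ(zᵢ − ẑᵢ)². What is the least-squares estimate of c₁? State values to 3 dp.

c₁ = 0.988

The normal system AᵀWA·[c₁, c₀]ᵀ = AᵀWz is [[392, 42]; [42, 12]]·[c₁, c₀]ᵀ = [298, 16]ᵀ.
Δ = 392·12 − 42² = 2940.
c₁ = (298·12 − 42·16)/2940 = 242/245; c₀ = (392·16 − 42·298)/2940 = -223/105.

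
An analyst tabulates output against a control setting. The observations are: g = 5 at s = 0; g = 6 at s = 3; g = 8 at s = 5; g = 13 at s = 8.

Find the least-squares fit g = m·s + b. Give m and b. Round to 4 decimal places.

From the data, Σs·s = 98, Σs = 16, Σ1 = 4.
For Aᵀg: Σs·g = 162, Σg = 32.
Normal equations: [[98, 16]; [16, 4]]·[m, b]ᵀ = [162, 32]ᵀ.
Determinant 98·4 − 16² = 136.
m = (162·4 − 16·32)/136 = 1; b = (98·32 − 16·162)/136 = 4.

m = 1.0000, b = 4.0000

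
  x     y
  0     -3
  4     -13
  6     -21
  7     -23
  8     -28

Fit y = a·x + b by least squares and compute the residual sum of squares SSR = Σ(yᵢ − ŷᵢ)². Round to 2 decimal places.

SSR = 4.98

Sums needed: Σx·x = 165, Σx = 25, Σ1 = 5.
Moment sums: Σx·y = -563, Σy = -88.
Normal equations: [[165, 25]; [25, 5]]·[a, b]ᵀ = [-563, -88]ᵀ.
Δ = 165·5 − 25² = 200.
a = ((-563)·5 − 25·(-88))/200 = -123/40; b = (165·(-88) − 25·(-563))/200 = -89/40.
Residuals: -31/40, 61/40, -13/40, 3/4, -47/40; SSR = 199/40.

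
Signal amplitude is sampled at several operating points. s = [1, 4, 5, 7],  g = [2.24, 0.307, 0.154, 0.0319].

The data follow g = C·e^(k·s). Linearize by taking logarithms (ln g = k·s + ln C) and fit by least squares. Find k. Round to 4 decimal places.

Taking logs, ln g = k·s + ln C, so regress ln g on s.
XᵀX = [[91.0000, 17.0000]; [17.0000, 4]], rhs = [-37.3872, -5.6904]ᵀ  (here Σs = 17.0000, Σ(s)² = 91.0000, Σln g = -5.6904, Σs·ln g = -37.3872).
Δ = 91.0000·4 − (17.0000)² = 75.0000; k = (-37.3872·4 − 17.0000·-5.6904)/75.0000 = -0.70416, ln C = (91.0000·-5.6904 − 17.0000·-37.3872)/75.0000 = 1.57010.

k = -0.7042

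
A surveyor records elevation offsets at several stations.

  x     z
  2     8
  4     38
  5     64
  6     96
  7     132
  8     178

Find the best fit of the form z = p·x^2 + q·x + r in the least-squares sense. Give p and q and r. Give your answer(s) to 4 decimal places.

Setting ∂/∂p … = 0 gives: 8690·p + 1268·q + 194·r = 23556;  1268·p + 194·q + 32·r = 3412;  194·p + 32·q + 6·r = 516.
Solving the 3×3 system (Gaussian elimination) gives p = 68/21, q = -86/21, r = 22/7.

p = 3.2381, q = -4.0952, r = 3.1429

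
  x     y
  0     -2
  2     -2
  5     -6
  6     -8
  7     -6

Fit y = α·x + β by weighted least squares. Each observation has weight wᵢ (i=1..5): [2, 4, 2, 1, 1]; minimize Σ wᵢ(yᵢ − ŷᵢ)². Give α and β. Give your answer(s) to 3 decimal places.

Setting ∂/∂α … = 0 gives: 151·α + 31·β = -166;  31·α + 10·β = -38.
(Σwᵢ·x·x = 151, Σwᵢ·x = 31, Σwᵢ·1 = 10, Σwᵢ·x·y = -166, Σwᵢ·y = -38.)
det = 151·10 − 31² = 549.
α = ((-166)·10 − 31·(-38))/549 = -482/549; β = (151·(-38) − 31·(-166))/549 = -592/549.

α = -0.878, β = -1.078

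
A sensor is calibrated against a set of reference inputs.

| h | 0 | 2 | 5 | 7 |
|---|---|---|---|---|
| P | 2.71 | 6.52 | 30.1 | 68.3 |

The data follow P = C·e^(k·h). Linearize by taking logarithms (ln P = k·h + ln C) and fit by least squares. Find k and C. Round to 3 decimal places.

k = 0.469, C = 2.678

With ln Pᵢ as the transformed response and hᵢ as the regressor:
Over the data: Σh = 14.0000, Σ(h)² = 78.0000, Σln P = 10.5003, Σh·ln P = 50.3397.
Normal system: [[78.0000, 14.0000]; [14.0000, 4]]·[k, ln C]ᵀ = [50.3397, 10.5003]ᵀ.
Solving (det = 116.0000): k = 0.46858, ln C = 0.98503, so C = exp(0.98503) = 2.67790.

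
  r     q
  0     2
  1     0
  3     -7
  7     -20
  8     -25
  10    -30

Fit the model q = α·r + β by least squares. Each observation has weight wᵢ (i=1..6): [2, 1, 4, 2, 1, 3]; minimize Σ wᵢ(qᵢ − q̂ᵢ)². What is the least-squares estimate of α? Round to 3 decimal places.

α = -3.270

Setting ∂/∂α … = 0 gives: 499·α + 65·β = -1464;  65·α + 13·β = -179.
(Σwᵢ·r·r = 499, Σwᵢ·r = 65, Σwᵢ·1 = 13, Σwᵢ·r·q = -1464, Σwᵢ·q = -179.)
det = 499·13 − 65² = 2262.
α = ((-1464)·13 − 65·(-179))/2262 = -569/174; β = (499·(-179) − 65·(-1464))/2262 = 5839/2262.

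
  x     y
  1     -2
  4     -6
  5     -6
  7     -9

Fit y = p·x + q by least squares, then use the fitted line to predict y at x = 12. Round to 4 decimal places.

ŷ = -14.5333

The normal system MᵀM·[p, q]ᵀ = Mᵀy is [[91, 17]; [17, 4]]·[p, q]ᵀ = [-119, -23]ᵀ.
Determinant 91·4 − 17² = 75.
p = ((-119)·4 − 17·(-23))/75 = -17/15; q = (91·(-23) − 17·(-119))/75 = -14/15.
At x = 12: ŷ = (-17/15)·(12) + (-14/15)·(1) = -218/15.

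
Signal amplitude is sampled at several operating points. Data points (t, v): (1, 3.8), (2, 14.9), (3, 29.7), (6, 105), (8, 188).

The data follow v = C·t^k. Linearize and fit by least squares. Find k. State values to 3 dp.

k = 1.856

Linearized form: ln v = k·ln t + ln C. From the 5 transformed points,
Σln t = 5.6630, Σ(ln t)² = 9.2219, Σln v = 17.3179, Σln t·ln v = 24.8256.
Equations: 9.2219·k + 5.6630·ln C = 24.8256;  5.6630·k + 5·ln C = 17.3179.
Δ = 9.2219·5 − (5.6630)² = 14.0403; k = (24.8256·5 − 5.6630·17.3179)/14.0403 = 1.85592, ln C = (9.2219·17.3179 − 5.6630·24.8256)/14.0403 = 1.36159.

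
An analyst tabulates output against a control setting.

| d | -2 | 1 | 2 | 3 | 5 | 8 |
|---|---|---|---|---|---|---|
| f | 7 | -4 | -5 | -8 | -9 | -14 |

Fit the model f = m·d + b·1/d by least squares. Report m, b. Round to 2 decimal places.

Sums needed: Σd·d = 107, Σd·1/d = 6, Σ1/d·1/d = 24001/14400.
Right-hand side: Σd·f = -209, Σ1/d·f = -973/60.
Normal equations: [[107, 6]; [6, 24001/14400]]·[m, b]ᵀ = [-209, -973/60]ᵀ.
Eliminating b: (24001/14400)·(row 1) − 6·(row 2) gives (2049707/14400)·m = (24001/14400)·(-209) − 6·(-973/60) = -3615089/14400, so m = -3615089/2049707.
Then b = ((-973/60) − 6·(-3615089/2049707))/(24001/14400) = -6929040/2049707.

m = -1.76, b = -3.38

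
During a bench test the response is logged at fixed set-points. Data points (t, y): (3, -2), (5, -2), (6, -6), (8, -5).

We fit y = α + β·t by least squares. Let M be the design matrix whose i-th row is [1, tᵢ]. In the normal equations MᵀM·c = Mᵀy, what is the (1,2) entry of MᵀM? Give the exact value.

22

Row 1 ↔ basis 1, column 2 ↔ basis t, so (MᵀM)_{1,2} = Σᵢ t = (1)·(3) + (1)·(5) + (1)·(6) + (1)·(8) = 22.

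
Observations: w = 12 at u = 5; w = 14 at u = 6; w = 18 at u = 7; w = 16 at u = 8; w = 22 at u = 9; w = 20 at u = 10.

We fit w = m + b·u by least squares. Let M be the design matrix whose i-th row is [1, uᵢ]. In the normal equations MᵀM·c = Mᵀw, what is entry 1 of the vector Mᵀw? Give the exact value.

102

Entry 1 ↔ basis 1, so (Mᵀw)_{1} = Σᵢ wᵢ = (1)·(12) + (1)·(14) + (1)·(18) + (1)·(16) + (1)·(22) + (1)·(20) = 102.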